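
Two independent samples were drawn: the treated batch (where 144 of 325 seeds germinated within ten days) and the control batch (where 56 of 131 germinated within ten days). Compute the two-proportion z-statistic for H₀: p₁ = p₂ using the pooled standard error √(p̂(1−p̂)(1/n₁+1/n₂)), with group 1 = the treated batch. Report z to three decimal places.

p̂₁ = 144/325 = 0.44308, p̂₂ = 56/131 = 0.42748.
Pooled p̂ = (144+56)/(325+131) = 200/456 = 0.43860.
SE = √[p̂(1−p̂)(1/n₁+1/n₂)] = √[0.43860·0.56140·(1/325+1/131)] ≈ 0.051354.
z = (p̂₁ − p̂₂)/SE = (0.44308 − 0.42748)/0.051354 = 0.01560/0.051354 = 0.304.

z = 0.304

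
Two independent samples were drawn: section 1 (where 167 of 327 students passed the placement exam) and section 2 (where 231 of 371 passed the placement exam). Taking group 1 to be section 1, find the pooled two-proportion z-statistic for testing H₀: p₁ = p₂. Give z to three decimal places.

Sample proportions: p̂₁ = 167/327 = 0.51070 and p̂₂ = 231/371 = 0.62264.
Pooled p̂ = (167+231)/(327+371) = 398/698 = 0.57020.
Pooled SE = √[0.2450719·0.00575352] ≈ 0.037550.
z = (p̂₁ − p̂₂)/SE = (0.51070 − 0.62264)/0.037550 = -0.11194/0.037550 = -2.981.

z = -2.981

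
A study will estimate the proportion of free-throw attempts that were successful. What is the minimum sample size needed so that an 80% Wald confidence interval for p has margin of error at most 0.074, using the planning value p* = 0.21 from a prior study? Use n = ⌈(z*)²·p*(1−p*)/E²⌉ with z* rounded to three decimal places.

z* = 1.282 at the 80% level.
p*(1−p*) = 0.1659.
(z*)²·p*(1−p*)/E² = 1.643524·0.1659/0.005476 = 49.792.
Rounding up, n = 50.

n = 50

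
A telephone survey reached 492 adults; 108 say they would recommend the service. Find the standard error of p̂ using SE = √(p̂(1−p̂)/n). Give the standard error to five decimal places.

SE = 0.01866

p̂ = 108/492 = 0.21951.
p̂(1−p̂) = 0.171325.
SE = √(0.171325/492) = √0.000348222 = 0.01866.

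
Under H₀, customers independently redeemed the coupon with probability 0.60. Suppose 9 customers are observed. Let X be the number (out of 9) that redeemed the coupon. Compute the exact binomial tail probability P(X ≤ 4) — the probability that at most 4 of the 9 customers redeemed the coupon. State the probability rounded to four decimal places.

X is binomial with n = 9 and p = 0.60.
P(X ≤ 4) = Σ_{j=0}^{4} C(9,j)·0.60^j·0.40^{9−j}.
= 0.000262 + 0.003539 + 0.021234 + 0.074318 + 0.167215 = 0.2666.

P = 0.2666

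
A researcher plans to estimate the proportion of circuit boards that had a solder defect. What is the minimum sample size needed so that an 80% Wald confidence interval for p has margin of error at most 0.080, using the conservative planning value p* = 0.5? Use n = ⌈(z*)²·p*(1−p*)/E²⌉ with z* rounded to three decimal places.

n = 65

The 80% critical value is z* = 1.282.
p*(1−p*) = 0.50·0.50 = 0.2500.
Required n before rounding: 1.643524 × 0.2500 / 0.080² = 64.200.
⌈64.200⌉ = 65.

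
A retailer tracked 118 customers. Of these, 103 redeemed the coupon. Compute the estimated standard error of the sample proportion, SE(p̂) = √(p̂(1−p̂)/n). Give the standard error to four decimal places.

p̂ = 103/118 = 0.87288.
p̂(1−p̂) = 0.87288·0.12712 = 0.110961.
SE = √(0.110961/118) = √0.000940347 = 0.0307.

SE = 0.0307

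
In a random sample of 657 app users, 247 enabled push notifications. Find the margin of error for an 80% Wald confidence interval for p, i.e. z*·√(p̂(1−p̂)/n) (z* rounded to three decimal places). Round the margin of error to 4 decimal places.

ME = 0.0242

p̂ = 247/657 = 0.37595.
Standard error of p̂: √(0.234612/657) = √0.000357096 = 0.018897.
The 80% critical value is z* = 1.282.
So ME = 0.0242.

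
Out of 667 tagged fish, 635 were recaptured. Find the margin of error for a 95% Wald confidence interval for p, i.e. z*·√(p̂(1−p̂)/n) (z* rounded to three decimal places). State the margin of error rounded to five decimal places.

ME = 0.01622

The sample proportion is 635/667 = 0.95202.
SE = √(p̂(1−p̂)/n) = √(0.045674/667) = 0.008275.
z* = 1.960 at the 95% level.
So ME = 0.01622.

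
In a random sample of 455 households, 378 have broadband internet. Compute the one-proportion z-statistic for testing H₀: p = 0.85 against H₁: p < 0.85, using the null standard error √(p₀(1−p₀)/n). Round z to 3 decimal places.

Sample proportion p̂ = 378/455 = 0.83077.
Null standard error: √(0.85·0.15/455) = √0.000280220 = 0.016740.
z = (0.83077 − 0.85)/0.016740 = -0.01923/0.016740 = -1.149.

z = -1.149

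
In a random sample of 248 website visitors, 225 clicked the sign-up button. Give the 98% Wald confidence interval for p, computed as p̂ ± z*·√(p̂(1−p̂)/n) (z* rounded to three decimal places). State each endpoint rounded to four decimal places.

(0.8644, 0.9501)

With x = 225 successes in n = 248, p̂ = 0.90726.
Standard error of p̂: √(0.084141/248) = √0.000339278 = 0.018419.
z* = 2.326 at the 98% level.
Margin = 2.326·0.018419 = 0.04284.
CI: 0.90726 ± 0.04284 = (0.8644, 0.9501).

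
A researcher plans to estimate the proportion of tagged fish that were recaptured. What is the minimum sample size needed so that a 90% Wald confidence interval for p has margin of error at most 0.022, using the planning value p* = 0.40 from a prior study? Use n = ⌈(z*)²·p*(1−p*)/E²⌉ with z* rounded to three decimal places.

n = 1342

z* = 1.645 at the 90% level.
p*(1−p*) = 0.40·0.60 = 0.2400.
(z*)²·p*(1−p*)/E² = 2.706025·0.2400/0.000484 = 1341.831.
Rounding up, n = 1342.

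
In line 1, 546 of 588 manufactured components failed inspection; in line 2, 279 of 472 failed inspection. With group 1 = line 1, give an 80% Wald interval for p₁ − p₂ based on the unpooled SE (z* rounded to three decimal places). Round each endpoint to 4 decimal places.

p̂₁ = 546/588 = 0.92857, p̂₂ = 279/472 = 0.59110; p̂₁ − p̂₂ = 0.33747.
SE = √(0.000112800 + 0.000512077) = √0.000624877 = 0.024998.
For 80% confidence, z* = 1.282. Margin = 1.282·0.024998 = 0.03205.
CI: 0.33747 ± 0.03205 = (0.3054, 0.3695).

(0.3054, 0.3695)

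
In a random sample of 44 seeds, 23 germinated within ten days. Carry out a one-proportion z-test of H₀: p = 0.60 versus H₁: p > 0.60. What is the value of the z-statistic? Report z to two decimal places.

z = -1.05

Sample proportion p̂ = 23/44 = 0.52273.
Under H₀, SE = √(p₀(1−p₀)/n) = √(0.60·0.40/44) = √0.005454545 = 0.073855.
Test statistic: z = -0.07727/0.073855 = -1.05.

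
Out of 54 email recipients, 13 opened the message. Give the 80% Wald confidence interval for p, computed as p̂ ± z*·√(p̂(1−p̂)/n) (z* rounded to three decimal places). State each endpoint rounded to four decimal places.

(0.1662, 0.3153)

p̂ = 13/54 = 0.24074.
SE = √(p̂(1−p̂)/n) = √(0.182785/54) = 0.058180.
For 80% confidence, z* = 1.282.
Margin of error: 1.282 × 0.058180 = 0.07459.
So the interval runs from 0.1662 to 0.3153.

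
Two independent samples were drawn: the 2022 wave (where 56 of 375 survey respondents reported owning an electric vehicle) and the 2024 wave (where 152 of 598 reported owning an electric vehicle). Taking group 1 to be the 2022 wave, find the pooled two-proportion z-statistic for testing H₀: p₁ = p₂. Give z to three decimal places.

z = -3.883

Sample proportions: p̂₁ = 56/375 = 0.14933 and p̂₂ = 152/598 = 0.25418.
Pooling: p̂ = 208/973 = 0.21377.
Pooled SE = √[0.1680734·0.00433891] ≈ 0.027005.
z = -0.10485/0.027005 = -3.883.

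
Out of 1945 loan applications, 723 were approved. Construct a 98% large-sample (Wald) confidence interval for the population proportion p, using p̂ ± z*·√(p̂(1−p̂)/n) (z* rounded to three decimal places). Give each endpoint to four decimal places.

(0.3462, 0.3972)

Sample proportion p̂ = 723/1945 = 0.37172.
SE = √(p̂(1−p̂)/n) = √(0.233545/1945) = 0.010958.
For 98% confidence, z* = 2.326.
Margin of error: 2.326 × 0.010958 = 0.02549.
So the interval runs from 0.3462 to 0.3972.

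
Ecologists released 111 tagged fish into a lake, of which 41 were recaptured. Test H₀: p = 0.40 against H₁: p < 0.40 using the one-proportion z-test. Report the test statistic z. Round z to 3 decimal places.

p̂ = 41/111 = 0.36937.
Under H₀, SE = √(p₀(1−p₀)/n) = √(0.40·0.60/111) = √0.002162162 = 0.046499.
z = (0.36937 − 0.40)/0.046499 = -0.03063/0.046499 = -0.659.

z = -0.659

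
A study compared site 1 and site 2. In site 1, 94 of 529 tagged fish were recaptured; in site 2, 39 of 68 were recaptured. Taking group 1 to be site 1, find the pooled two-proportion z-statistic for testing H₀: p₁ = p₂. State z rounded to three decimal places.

p̂₁ = 94/529 = 0.17769, p̂₂ = 39/68 = 0.57353.
Pooling: p̂ = 133/597 = 0.22278.
SE = √[p̂(1−p̂)(1/n₁+1/n₂)] = √[0.22278·0.77722·(1/529+1/68)] ≈ 0.053606.
z = (p̂₁ − p̂₂)/SE = (0.17769 − 0.57353)/0.053606 = -0.39584/0.053606 = -7.384.

z = -7.384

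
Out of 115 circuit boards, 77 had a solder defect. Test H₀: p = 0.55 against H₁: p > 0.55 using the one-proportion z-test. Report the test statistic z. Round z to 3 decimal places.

The sample proportion is 77/115 = 0.66957.
Null standard error: √(0.55·0.45/115) = √0.002152174 = 0.046392.
z = (p̂ − p₀)/SE = (0.66957 − 0.55)/0.046392 = 2.577.

z = 2.577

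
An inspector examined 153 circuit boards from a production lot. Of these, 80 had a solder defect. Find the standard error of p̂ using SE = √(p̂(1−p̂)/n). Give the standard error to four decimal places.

With x = 80 successes in n = 153, p̂ = 0.52288.
p̂(1−p̂) = 0.249477.
SE = √(0.249477/153) = 0.0404.

SE = 0.0404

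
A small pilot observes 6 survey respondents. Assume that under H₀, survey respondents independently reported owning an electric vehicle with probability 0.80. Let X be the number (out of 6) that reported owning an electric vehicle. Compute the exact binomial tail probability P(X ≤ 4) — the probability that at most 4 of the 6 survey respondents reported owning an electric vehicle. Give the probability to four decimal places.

X ~ Binomial(n=6, p=0.80).
P(X ≤ 4) = Σ_{j=0}^{4} C(6,j)·0.80^j·0.20^{6−j}.
= 0.000064 + 0.001536 + 0.015360 + 0.081920 + 0.245760 = 0.3446.

P = 0.3446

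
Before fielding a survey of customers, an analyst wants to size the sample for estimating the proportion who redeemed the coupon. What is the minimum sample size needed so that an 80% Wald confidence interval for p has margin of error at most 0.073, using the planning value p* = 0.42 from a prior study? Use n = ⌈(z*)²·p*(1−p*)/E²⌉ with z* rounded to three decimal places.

z* = 1.282 at the 80% level.
p*(1−p*) = 0.42·0.58 = 0.2436.
Required n before rounding: 1.643524 × 0.2436 / 0.073² = 75.129.
Rounding up, n = 76.

n = 76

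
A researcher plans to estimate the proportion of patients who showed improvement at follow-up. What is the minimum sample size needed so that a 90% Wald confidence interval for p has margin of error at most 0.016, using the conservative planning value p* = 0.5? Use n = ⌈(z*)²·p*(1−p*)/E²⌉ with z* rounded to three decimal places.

n = 2643

For 90% confidence, z* = 1.645.
p*(1−p*) = 0.50·0.50 = 0.2500.
(z*)²·p*(1−p*)/E² = 2.706025·0.2500/0.000256 = 2642.603.
Rounding up, n = 2643.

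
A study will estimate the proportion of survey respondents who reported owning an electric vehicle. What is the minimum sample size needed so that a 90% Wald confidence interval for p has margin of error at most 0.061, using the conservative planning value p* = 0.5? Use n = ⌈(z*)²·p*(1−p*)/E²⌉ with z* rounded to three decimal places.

n = 182

For 90% confidence, z* = 1.645.
p*(1−p*) = 0.50·0.50 = 0.2500.
Required n before rounding: 2.706025 × 0.2500 / 0.061² = 181.808.
⌈181.808⌉ = 182.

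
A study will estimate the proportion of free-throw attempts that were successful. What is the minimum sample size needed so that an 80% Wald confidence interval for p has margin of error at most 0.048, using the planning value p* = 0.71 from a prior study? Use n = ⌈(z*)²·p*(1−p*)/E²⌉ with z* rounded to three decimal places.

For 80% confidence, z* = 1.282.
p*(1−p*) = 0.2059.
(z*)²·p*(1−p*)/E² = 1.643524·0.2059/0.002304 = 146.876.
⌈146.876⌉ = 147.

n = 147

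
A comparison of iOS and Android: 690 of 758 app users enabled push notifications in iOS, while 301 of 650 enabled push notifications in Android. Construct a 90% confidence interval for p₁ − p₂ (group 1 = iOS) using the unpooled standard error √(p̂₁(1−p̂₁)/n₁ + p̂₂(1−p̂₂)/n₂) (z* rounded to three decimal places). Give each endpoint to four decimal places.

(0.4108, 0.4836)

p̂₁ = 690/758 = 0.91029, p̂₂ = 301/650 = 0.46308; p̂₁ − p̂₂ = 0.44721.
Unpooled SE = √(p̂₁(1−p̂₁)/n₁ + p̂₂(1−p̂₂)/n₂) = √(0.000107733 + 0.000382518) = 0.022142.
The 90% critical value is z* = 1.645. Margin = 1.645·0.022142 = 0.03642.
Interval: 0.44721 ± 0.03642 → (0.4108, 0.4836).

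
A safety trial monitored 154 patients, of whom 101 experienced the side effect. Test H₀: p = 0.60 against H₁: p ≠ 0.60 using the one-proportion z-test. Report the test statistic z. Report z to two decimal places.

z = 1.41

The sample proportion is 101/154 = 0.65584.
Null standard error: √(0.60·0.40/154) = √0.001558442 = 0.039477.
z = (0.65584 − 0.60)/0.039477 = 0.05584/0.039477 = 1.41.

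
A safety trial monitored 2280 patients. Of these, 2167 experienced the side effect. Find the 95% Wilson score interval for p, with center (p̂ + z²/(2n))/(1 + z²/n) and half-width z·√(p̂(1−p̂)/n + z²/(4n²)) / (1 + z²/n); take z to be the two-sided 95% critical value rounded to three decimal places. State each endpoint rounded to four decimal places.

(0.9407, 0.9586)

p̂ = 2167/2280 = 0.95044; z = 1.960, so z² = 3.841600.
1 + z²/n = 1.001685.
Adjusted center: (0.95044 + z²/(2n))/1.001685 = 0.94968.
Radicand: p̂(1−p̂)/n + z²/(4n²) = 0.000020660 + 0.000000185 = 0.000020845.
Half-width = z·√(radicand)/denom = 1.960·0.004566/1.001685 = 0.00893.
Interval: 0.94968 ± 0.00893 → (0.9407, 0.9586).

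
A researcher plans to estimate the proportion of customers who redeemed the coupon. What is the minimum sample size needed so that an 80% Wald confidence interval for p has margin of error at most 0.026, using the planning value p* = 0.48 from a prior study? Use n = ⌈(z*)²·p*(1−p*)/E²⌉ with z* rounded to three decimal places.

For 80% confidence, z* = 1.282.
p*(1−p*) = 0.2496.
Required n before rounding: 1.643524 × 0.2496 / 0.026² = 606.840.
⌈606.840⌉ = 607.

n = 607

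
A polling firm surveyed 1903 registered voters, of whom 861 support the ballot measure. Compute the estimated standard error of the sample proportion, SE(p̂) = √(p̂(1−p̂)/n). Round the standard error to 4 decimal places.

SE = 0.0114

Sample proportion p̂ = 861/1903 = 0.45244.
p̂(1−p̂) = 0.45244·0.54756 = 0.247738.
Dividing by n and taking the root: √0.000130183 = 0.0114.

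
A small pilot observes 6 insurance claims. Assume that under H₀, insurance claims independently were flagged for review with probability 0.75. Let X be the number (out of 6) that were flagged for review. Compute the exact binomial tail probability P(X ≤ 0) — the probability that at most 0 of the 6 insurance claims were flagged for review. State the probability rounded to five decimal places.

X is binomial with n = 6 and p = 0.75.
P(X ≤ 0) = C(6,0)·0.75^0·0.25^6.
= 0.000244 = 0.00024.

P = 0.00024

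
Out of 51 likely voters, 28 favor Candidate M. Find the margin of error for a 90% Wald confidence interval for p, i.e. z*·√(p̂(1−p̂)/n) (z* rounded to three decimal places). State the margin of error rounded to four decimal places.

With x = 28 successes in n = 51, p̂ = 0.54902.
SE = √(p̂(1−p̂)/n) = √(0.247597/51) = 0.069677.
For 90% confidence, z* = 1.645.
So ME = 0.1146.

ME = 0.1146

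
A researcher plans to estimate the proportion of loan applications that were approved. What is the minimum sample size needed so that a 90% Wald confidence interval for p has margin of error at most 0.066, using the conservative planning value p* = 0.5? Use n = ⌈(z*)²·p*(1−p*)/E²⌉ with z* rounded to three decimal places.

z* = 1.645 at the 90% level.
p*(1−p*) = 0.50·0.50 = 0.2500.
(z*)²·p*(1−p*)/E² = 2.706025·0.2500/0.004356 = 155.304.
Rounding up, n = 156.

n = 156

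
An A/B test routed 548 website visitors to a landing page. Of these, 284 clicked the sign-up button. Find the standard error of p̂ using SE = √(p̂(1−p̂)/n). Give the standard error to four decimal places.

SE = 0.0213

With x = 284 successes in n = 548, p̂ = 0.51825.
p̂(1−p̂) = 0.249667.
Dividing by n and taking the root: √0.000455597 = 0.0213.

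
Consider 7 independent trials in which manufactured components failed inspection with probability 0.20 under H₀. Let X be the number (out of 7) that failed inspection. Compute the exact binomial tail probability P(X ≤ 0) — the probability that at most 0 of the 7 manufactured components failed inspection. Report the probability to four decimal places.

X is binomial with n = 7 and p = 0.20.
P(X ≤ 0) = C(7,0)·0.20^0·0.80^7.
= 0.209715 = 0.2097.

P = 0.2097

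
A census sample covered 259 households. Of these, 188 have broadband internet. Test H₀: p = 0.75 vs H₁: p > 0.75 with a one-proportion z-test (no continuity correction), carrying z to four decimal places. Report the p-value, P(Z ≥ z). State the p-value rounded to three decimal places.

Sample proportion p̂ = 188/259 = 0.72587.
Null standard error: √(0.75·0.25/259) = √0.000723938 = 0.026906.
Test statistic (full precision, shown to 4 dp): z = (188/259 − 0.75)/SE₀ ≈ -0.8969.
From the standard normal, P(Z ≥ z) = 0.815.

p-value = 0.815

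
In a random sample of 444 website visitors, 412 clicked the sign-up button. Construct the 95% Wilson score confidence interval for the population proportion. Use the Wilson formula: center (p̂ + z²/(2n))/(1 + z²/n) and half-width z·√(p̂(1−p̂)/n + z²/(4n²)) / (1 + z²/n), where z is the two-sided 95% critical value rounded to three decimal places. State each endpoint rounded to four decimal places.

(0.9000, 0.9485)

Here p̂ = 412/444 = 0.92793 and z = 1.960 (z² = 3.841600).
Denominator 1 + z²/n = 1 + 3.841600/444 = 1.008652.
Center = (0.92793 + 0.004326)/1.008652 = 0.92426.
Radicand: p̂(1−p̂)/n + z²/(4n²) = 0.000150625 + 0.000004872 = 0.000155497.
Half-width = 1.960·√0.000155497/1.008652 = 0.02423.
So the interval runs from 0.9000 to 0.9485.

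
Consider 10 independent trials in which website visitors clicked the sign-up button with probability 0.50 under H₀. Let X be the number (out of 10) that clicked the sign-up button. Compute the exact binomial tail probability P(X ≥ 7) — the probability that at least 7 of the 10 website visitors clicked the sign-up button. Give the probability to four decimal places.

X ~ Binomial(n=10, p=0.50).
P(X ≥ 7) = C(10,7)·0.50^7·0.50^3 + C(10,8)·0.50^8·0.50^2 + C(10,9)·0.50^9·0.50^1 + C(10,10)·0.50^10·0.50^0.
= 0.117188 + 0.043945 + 0.009766 + 0.000977 = 0.1719.

P = 0.1719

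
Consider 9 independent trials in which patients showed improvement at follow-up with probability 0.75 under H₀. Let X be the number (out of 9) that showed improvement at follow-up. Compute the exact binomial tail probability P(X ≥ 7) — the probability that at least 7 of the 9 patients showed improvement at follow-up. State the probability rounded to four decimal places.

X is binomial with n = 9 and p = 0.75.
P(X ≥ 7) = C(9,7)·0.75^7·0.25^2 + C(9,8)·0.75^8·0.25^1 + C(9,9)·0.75^9·0.25^0.
= 0.300339 + 0.225254 + 0.075085 = 0.6007.

P = 0.6007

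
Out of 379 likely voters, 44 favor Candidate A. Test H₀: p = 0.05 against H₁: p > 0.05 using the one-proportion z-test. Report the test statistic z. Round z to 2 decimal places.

z = 5.90

Sample proportion p̂ = 44/379 = 0.11609.
Null standard error: √(0.05·0.95/379) = √0.000125330 = 0.011195.
Test statistic: z = 0.06609/0.011195 = 5.90.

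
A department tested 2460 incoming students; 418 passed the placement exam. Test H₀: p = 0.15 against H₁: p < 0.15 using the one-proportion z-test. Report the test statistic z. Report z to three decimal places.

z = 2.767

Sample proportion p̂ = 418/2460 = 0.16992.
Under H₀, SE = √(p₀(1−p₀)/n) = √(0.15·0.85/2460) = √0.000051829 = 0.007199.
Test statistic: z = 0.01992/0.007199 = 2.767.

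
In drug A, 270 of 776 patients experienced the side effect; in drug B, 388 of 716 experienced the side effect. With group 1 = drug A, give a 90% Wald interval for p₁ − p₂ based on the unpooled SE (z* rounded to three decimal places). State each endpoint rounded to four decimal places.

(-0.2355, -0.1524)

p̂₁ = 270/776 = 0.34794, p̂₂ = 388/716 = 0.54190; p̂₁ − p̂₂ = -0.19396.
SE = √(0.000292368 + 0.000346710) = √0.000639078 = 0.025280.
The 90% critical value is z* = 1.645. Margin = 1.645·0.025280 = 0.04159.
So the interval runs from -0.2355 to -0.1524.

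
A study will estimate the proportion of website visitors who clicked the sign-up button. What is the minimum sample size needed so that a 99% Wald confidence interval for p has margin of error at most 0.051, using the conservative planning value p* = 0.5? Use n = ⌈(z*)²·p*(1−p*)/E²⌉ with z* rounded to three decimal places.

n = 638

For 99% confidence, z* = 2.576.
p*(1−p*) = 0.2500.
(z*)²·p*(1−p*)/E² = 6.635776·0.2500/0.002601 = 637.810.
Rounding up, n = 638.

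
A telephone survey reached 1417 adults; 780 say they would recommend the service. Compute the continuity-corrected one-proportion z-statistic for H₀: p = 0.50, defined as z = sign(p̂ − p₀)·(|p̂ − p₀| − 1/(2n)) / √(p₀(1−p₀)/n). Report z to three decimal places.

p̂ = 780/1417 = 0.55046. p̂ − p₀ = 0.050459.
1/(2n) = 0.000353.
Corrected numerator: |0.050459| − 0.000353 = 0.050106.
Null standard error: √(0.50·0.50/1417) = √0.000176429 = 0.013283.
z = +0.050106/0.013283 = 3.772.

z = 3.772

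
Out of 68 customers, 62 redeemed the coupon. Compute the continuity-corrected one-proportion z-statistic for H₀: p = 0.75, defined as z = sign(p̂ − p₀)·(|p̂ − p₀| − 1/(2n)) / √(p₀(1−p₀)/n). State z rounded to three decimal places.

With x = 62 successes in n = 68, p̂ = 0.91176. p̂ − p₀ = 0.161765.
Continuity correction 1/(2n) = 1/136 = 0.007353.
Corrected numerator: |0.161765| − 0.007353 = 0.154412.
Null standard error: √(0.75·0.25/68) = √0.002757353 = 0.052511.
z = (+)0.154412/0.052511 = 2.941.

z = 2.941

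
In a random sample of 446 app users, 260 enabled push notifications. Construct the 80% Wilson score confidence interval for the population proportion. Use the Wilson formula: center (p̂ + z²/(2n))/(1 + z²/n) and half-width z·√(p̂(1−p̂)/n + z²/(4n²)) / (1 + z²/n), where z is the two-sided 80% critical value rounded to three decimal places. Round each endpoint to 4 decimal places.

(0.5528, 0.6125)

p̂ = 260/446 = 0.58296; z = 1.282, so z² = 1.643524.
1 + z²/n = 1.003685.
Adjusted center: (0.58296 + z²/(2n))/1.003685 = 0.58266.
Radicand: p̂(1−p̂)/n + z²/(4n²) = 0.000545107 + 0.000002066 = 0.000547173.
Half-width = z·√(radicand)/denom = 1.282·0.023392/1.003685 = 0.02988.
CI: 0.58266 ± 0.02988 = (0.5528, 0.6125).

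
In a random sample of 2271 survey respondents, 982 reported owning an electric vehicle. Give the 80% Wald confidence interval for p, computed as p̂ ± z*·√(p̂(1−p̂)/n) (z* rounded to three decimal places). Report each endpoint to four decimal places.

p̂ = 982/2271 = 0.43241.
SE(p̂) = √(0.43241·0.56759/2271) = 0.010396.
For 80% confidence, z* = 1.282.
Margin of error: 1.282 × 0.010396 = 0.01333.
So the interval runs from 0.4191 to 0.4457.

(0.4191, 0.4457)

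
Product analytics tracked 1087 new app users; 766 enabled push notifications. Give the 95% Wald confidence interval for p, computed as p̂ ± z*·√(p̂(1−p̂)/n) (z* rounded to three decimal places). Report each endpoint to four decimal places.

p̂ = 766/1087 = 0.70469.
SE(p̂) = √(0.70469·0.29531/1087) = 0.013836.
The 95% critical value is z* = 1.960.
Margin = 1.960·0.013836 = 0.02712.
So the interval runs from 0.6776 to 0.7318.

(0.6776, 0.7318)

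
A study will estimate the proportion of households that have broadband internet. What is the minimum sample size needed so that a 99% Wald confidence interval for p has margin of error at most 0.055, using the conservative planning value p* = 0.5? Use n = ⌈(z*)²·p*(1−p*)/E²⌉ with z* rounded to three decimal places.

z* = 2.576 at the 99% level.
p*(1−p*) = 0.50·0.50 = 0.2500.
Required n before rounding: 6.635776 × 0.2500 / 0.055² = 548.411.
⌈548.411⌉ = 549.

n = 549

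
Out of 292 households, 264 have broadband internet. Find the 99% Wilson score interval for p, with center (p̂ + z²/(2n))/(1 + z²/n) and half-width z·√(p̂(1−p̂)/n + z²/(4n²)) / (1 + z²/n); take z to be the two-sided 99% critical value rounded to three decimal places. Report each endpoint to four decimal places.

(0.8503, 0.9399)

p̂ = 264/292 = 0.90411; z = 2.576, so z² = 6.635776.
1 + z²/n = 1.022725.
Center = (0.90411 + 0.011363)/1.022725 = 0.89513.
Radicand: p̂(1−p̂)/n + z²/(4n²) = 0.000296902 + 0.000019457 = 0.000316359.
Half-width = z·√(radicand)/denom = 2.576·0.017786/1.022725 = 0.04480.
So the interval runs from 0.8503 to 0.9399.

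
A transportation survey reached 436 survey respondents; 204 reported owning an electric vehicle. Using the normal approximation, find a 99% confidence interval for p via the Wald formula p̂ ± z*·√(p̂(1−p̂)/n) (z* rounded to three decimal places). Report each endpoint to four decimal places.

p̂ = 204/436 = 0.46789.
SE(p̂) = √(0.46789·0.53211/436) = 0.023896.
z* = 2.576 at the 99% level.
Margin of error: 2.576 × 0.023896 = 0.06156.
Interval: 0.46789 ± 0.06156 → (0.4063, 0.5294).

(0.4063, 0.5294)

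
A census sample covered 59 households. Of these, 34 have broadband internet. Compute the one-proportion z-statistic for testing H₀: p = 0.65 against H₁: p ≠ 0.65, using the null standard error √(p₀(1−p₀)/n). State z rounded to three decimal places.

With x = 34 successes in n = 59, p̂ = 0.57627.
SE₀ = √(0.65·0.35/59) = 0.062096.
Test statistic: z = -0.07373/0.062096 = -1.187.

z = -1.187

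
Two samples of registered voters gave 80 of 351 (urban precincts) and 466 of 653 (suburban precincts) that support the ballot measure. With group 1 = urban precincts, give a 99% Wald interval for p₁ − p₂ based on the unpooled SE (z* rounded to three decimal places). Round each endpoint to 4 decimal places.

p̂₁ = 0.22792, p̂₂ = 0.71363, so the observed difference is -0.48571.
SE = √(0.000501346 + 0.000312959) = √0.000814305 = 0.028536.
z* = 2.576 at the 99% level. Margin of error = 0.07351.
CI: -0.48571 ± 0.07351 = (-0.5592, -0.4122).

(-0.5592, -0.4122)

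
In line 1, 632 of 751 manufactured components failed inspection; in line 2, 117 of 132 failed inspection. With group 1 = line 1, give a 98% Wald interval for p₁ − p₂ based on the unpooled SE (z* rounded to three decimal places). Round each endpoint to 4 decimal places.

(-0.1162, 0.0265)

p̂₁ = 632/751 = 0.84154, p̂₂ = 117/132 = 0.88636; p̂₁ − p̂₂ = -0.04482.
Unpooled SE = √(p̂₁(1−p̂₁)/n₁ + p̂₂(1−p̂₂)/n₂) = √(0.000177560 + 0.000763054) = 0.030669.
For 98% confidence, z* = 2.326. Margin of error = 0.07134.
Interval: -0.04482 ± 0.07134 → (-0.1162, 0.0265).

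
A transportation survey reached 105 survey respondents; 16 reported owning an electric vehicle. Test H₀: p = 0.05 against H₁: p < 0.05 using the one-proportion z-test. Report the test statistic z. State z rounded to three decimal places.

z = 4.814

Sample proportion p̂ = 16/105 = 0.15238.
SE₀ = √(0.05·0.95/105) = 0.021269.
z = (p̂ − p₀)/SE = (0.15238 − 0.05)/0.021269 = 4.814.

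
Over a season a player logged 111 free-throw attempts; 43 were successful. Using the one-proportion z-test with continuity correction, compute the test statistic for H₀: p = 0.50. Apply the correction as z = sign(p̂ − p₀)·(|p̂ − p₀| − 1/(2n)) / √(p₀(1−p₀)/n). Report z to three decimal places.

Sample proportion p̂ = 43/111 = 0.38739. p̂ − p₀ = -0.112613.
1/(2n) = 0.004505.
Corrected numerator: |-0.112613| − 0.004505 = 0.108108.
SE₀ = √(0.50·0.50/111) = 0.047458.
z = −0.108108/0.047458 = -2.278.

z = -2.278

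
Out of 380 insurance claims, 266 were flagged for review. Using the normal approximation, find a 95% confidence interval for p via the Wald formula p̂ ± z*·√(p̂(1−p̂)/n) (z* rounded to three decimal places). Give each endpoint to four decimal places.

With x = 266 successes in n = 380, p̂ = 0.70000.
SE = √(p̂(1−p̂)/n) = √(0.210000/380) = 0.023508.
z* = 1.960 at the 95% level.
Margin = 1.960·0.023508 = 0.04608.
CI: 0.70000 ± 0.04608 = (0.6539, 0.7461).

(0.6539, 0.7461)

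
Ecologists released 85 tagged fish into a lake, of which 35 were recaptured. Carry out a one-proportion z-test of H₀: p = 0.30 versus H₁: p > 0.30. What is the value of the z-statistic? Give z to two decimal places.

The sample proportion is 35/85 = 0.41176.
Under H₀, SE = √(p₀(1−p₀)/n) = √(0.30·0.70/85) = √0.002470588 = 0.049705.
z = (p̂ − p₀)/SE = (0.41176 − 0.30)/0.049705 = 2.25.

z = 2.25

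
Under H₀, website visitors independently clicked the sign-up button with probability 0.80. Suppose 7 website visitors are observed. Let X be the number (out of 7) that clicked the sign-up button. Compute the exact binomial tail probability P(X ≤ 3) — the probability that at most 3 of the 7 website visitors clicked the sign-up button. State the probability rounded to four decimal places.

X is binomial with n = 7 and p = 0.80.
P(X ≤ 3) = C(7,0)·0.80^0·0.20^7 + C(7,1)·0.80^1·0.20^6 + C(7,2)·0.80^2·0.20^5 + C(7,3)·0.80^3·0.20^4.
= 0.000013 + 0.000358 + 0.004301 + 0.028672 = 0.0333.

P = 0.0333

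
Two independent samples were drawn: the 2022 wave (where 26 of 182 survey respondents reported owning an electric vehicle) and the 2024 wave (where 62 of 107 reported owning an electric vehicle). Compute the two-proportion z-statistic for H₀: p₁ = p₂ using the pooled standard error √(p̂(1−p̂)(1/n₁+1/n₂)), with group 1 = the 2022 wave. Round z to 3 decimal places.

p̂₁ = 26/182 = 0.14286, p̂₂ = 62/107 = 0.57944.
Pooled p̂ = (26+62)/(182+107) = 88/289 = 0.30450.
Pooled SE = √[0.2117791·0.01484030] ≈ 0.056061.
z = (p̂₁ − p̂₂)/SE = (0.14286 − 0.57944)/0.056061 = -0.43658/0.056061 = -7.788.

z = -7.788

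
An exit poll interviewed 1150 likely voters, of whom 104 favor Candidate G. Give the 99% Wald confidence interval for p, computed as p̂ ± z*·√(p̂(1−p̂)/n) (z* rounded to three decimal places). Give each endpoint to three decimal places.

The sample proportion is 104/1150 = 0.09043.
SE = √(p̂(1−p̂)/n) = √(0.082256/1150) = 0.008457.
The 99% critical value is z* = 2.576.
Margin of error: 2.576 × 0.008457 = 0.02179.
Interval: 0.09043 ± 0.02179 → (0.069, 0.112).

(0.069, 0.112)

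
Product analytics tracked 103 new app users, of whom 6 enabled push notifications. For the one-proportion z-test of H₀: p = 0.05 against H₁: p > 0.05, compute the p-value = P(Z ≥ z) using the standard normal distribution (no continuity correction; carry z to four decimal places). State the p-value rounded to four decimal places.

p̂ = 6/103 = 0.05825.
SE₀ = √(0.05·0.95/103) = 0.021475.
z = (p̂ − p₀)/SE = (6/103 − 0.05)/0.021475 ≈ 0.3843.
From the standard normal, P(Z ≥ z) = 0.3504.

p-value = 0.3504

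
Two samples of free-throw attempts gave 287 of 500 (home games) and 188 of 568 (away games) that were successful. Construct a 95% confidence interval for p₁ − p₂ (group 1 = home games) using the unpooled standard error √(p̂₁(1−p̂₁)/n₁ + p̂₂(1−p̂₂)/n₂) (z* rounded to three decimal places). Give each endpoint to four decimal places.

p̂₁ = 0.57400, p̂₂ = 0.33099, so the observed difference is 0.24301.
SE = √(0.000489048 + 0.000389849) = √0.000878897 = 0.029646.
z* = 1.960 at the 95% level. Margin of error = 0.05811.
CI: 0.24301 ± 0.05811 = (0.1849, 0.3011).

(0.1849, 0.3011)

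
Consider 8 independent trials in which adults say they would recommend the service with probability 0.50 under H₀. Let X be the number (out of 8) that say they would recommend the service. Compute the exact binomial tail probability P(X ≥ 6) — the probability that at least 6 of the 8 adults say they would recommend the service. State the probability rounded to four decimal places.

P = 0.1445

X is binomial with n = 8 and p = 0.50.
P(X ≥ 6) = C(8,6)·0.50^6·0.50^2 + C(8,7)·0.50^7·0.50^1 + C(8,8)·0.50^8·0.50^0.
= 0.109375 + 0.031250 + 0.003906 = 0.1445.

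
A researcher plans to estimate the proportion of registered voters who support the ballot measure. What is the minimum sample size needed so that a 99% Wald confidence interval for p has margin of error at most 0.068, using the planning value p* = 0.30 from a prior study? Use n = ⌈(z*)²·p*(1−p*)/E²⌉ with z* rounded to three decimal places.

n = 302

z* = 2.576 at the 99% level.
p*(1−p*) = 0.2100.
Required n before rounding: 6.635776 × 0.2100 / 0.068² = 301.365.
⌈301.365⌉ = 302.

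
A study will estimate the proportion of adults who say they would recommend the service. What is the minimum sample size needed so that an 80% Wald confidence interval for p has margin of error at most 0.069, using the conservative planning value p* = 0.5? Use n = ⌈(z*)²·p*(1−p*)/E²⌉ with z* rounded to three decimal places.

For 80% confidence, z* = 1.282.
p*(1−p*) = 0.2500.
Required n before rounding: 1.643524 × 0.2500 / 0.069² = 86.301.
Rounding up, n = 87.

n = 87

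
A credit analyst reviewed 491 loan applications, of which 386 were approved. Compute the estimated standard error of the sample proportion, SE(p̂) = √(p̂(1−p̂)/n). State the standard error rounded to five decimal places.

SE = 0.01850

p̂ = 386/491 = 0.78615.
p̂(1−p̂) = 0.78615·0.21385 = 0.168118.
SE = √(0.168118/491) = √0.000342399 = 0.01850.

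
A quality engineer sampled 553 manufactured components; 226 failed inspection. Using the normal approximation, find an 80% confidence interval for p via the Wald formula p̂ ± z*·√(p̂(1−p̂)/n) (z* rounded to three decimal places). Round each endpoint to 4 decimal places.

(0.3819, 0.4355)

With x = 226 successes in n = 553, p̂ = 0.40868.
SE = √(p̂(1−p̂)/n) = √(0.241661/553) = 0.020905.
z* = 1.282 at the 80% level.
Margin of error: 1.282 × 0.020905 = 0.02680.
So the interval runs from 0.3819 to 0.4355.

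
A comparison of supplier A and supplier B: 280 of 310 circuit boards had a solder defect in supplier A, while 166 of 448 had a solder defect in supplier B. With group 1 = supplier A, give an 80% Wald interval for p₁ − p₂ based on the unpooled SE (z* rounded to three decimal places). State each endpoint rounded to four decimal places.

p̂₁ = 280/310 = 0.90323, p̂₂ = 166/448 = 0.37054; p̂₁ − p̂₂ = 0.53269.
SE = √(0.000281964 + 0.000520623) = √0.000802587 = 0.028330.
For 80% confidence, z* = 1.282. Margin of error = 0.03632.
So the interval runs from 0.4964 to 0.5690.

(0.4964, 0.5690)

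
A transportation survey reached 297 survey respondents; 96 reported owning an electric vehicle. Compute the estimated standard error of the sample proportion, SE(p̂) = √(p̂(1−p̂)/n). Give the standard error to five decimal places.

SE = 0.02714

p̂ = 96/297 = 0.32323.
p̂(1−p̂) = 0.218752.
SE = √(0.218752/297) = √0.000736539 = 0.02714.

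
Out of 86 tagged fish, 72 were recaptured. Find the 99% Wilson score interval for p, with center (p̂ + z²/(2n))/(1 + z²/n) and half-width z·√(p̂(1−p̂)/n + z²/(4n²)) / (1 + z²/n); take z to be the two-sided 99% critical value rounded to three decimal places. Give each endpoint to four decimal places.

Here p̂ = 72/86 = 0.83721 and z = 2.576 (z² = 6.635776).
1 + z²/n = 1.077160.
Adjusted center: (0.83721 + z²/(2n))/1.077160 = 0.81305.
Radicand: p̂(1−p̂)/n + z²/(4n²) = 0.001584766 + 0.000224303 = 0.001809069.
Half-width = z·√(radicand)/denom = 2.576·0.042533/1.077160 = 0.10172.
So the interval runs from 0.7113 to 0.9148.

(0.7113, 0.9148)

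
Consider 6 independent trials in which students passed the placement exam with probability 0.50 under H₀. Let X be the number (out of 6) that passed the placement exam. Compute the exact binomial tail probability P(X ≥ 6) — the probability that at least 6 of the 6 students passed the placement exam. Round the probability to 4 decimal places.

P = 0.0156

X is binomial with n = 6 and p = 0.50.
P(X ≥ 6) = C(6,6)·0.50^6·0.50^0.
= 0.015625 = 0.0156.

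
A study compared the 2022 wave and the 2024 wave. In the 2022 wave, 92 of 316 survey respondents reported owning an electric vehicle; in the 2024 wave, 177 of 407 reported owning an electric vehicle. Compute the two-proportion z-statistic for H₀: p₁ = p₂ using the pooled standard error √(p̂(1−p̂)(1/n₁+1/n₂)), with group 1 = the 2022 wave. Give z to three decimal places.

Sample proportions: p̂₁ = 92/316 = 0.29114 and p̂₂ = 177/407 = 0.43489.
Pooling: p̂ = 269/723 = 0.37206.
SE = √[p̂(1−p̂)(1/n₁+1/n₂)] = √[0.37206·0.62794·(1/316+1/407)] ≈ 0.036240.
z = (p̂₁ − p̂₂)/SE = (0.29114 − 0.43489)/0.036240 = -0.14375/0.036240 = -3.967.

z = -3.967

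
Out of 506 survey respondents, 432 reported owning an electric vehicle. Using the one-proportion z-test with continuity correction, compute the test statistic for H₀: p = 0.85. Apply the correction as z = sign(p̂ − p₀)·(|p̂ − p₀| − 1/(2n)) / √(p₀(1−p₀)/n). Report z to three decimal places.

Sample proportion p̂ = 432/506 = 0.85375. p̂ − p₀ = 0.003755.
1/(2n) = 0.000988.
Corrected numerator: |0.003755| − 0.000988 = 0.002767.
Under H₀, SE = √(p₀(1−p₀)/n) = √(0.85·0.15/506) = √0.000251976 = 0.015874.
z = (+)0.002767/0.015874 = 0.174.

z = 0.174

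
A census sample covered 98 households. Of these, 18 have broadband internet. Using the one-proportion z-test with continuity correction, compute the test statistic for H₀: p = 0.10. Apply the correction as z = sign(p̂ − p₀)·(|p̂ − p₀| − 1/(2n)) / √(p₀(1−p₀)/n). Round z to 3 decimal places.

z = 2.593

The sample proportion is 18/98 = 0.18367. p̂ − p₀ = 0.083673.
Continuity correction 1/(2n) = 1/196 = 0.005102.
Corrected numerator: |0.083673| − 0.005102 = 0.078571.
Null standard error: √(0.10·0.90/98) = √0.000918367 = 0.030305.
z = +0.078571/0.030305 = 2.593.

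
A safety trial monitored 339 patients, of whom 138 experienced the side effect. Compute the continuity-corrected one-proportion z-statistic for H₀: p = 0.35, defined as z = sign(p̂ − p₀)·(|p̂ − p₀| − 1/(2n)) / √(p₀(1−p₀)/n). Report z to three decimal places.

With x = 138 successes in n = 339, p̂ = 0.40708. p̂ − p₀ = 0.057080.
Continuity correction 1/(2n) = 1/678 = 0.001475.
Corrected numerator: |0.057080| − 0.001475 = 0.055605.
Null standard error: √(0.35·0.65/339) = √0.000671091 = 0.025905.
z = +0.055605/0.025905 = 2.146.

z = 2.146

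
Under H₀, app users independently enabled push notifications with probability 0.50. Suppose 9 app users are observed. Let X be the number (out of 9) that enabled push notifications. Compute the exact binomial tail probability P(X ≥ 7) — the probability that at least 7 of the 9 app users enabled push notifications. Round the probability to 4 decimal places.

X is binomial with n = 9 and p = 0.50.
P(X ≥ 7) = C(9,7)·0.50^7·0.50^2 + C(9,8)·0.50^8·0.50^1 + C(9,9)·0.50^9·0.50^0.
= 0.070312 + 0.017578 + 0.001953 = 0.0898.

P = 0.0898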